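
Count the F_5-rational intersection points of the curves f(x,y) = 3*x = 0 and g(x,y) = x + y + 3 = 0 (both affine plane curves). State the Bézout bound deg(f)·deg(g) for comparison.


Common zeros: {(0, 2)}; count = 1; Bézout bound = 1.

deg(f) = 1, deg(g) = 1, so Bézout bound = 1.
Scan x ∈ F_5. For each x, list the y ∈ F_5 with f(x, y) ≡ 0 and those with g(x, y) ≡ 0 (mod 5); the common zeros in that column are the intersection.
  x = 0: f ≡ 0 at y ∈ {0, 1, 2, 3, 4}; g ≡ 0 at y ∈ {2}; common: {2}.
  x = 1: f ≡ 0 at y ∈ ∅; g ≡ 0 at y ∈ {1}; common: ∅.
  x = 2: f ≡ 0 at y ∈ ∅; g ≡ 0 at y ∈ {0}; common: ∅.
  x = 3: f ≡ 0 at y ∈ ∅; g ≡ 0 at y ∈ {4}; common: ∅.
  x = 4: f ≡ 0 at y ∈ ∅; g ≡ 0 at y ∈ {3}; common: ∅.
Collecting: common zeros = {(0, 2)}, so the count is 1.
Comparison with the Bézout bound: 1 ≤ 1 = deg(f)·deg(g), as expected for curves with no common component (the bound is attained).


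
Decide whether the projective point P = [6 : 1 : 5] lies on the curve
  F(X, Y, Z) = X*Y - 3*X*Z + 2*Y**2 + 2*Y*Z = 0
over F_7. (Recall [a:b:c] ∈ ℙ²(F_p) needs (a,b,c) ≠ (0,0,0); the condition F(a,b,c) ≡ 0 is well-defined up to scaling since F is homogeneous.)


F(6,1,5) ≡ 5 (mod 7); P is NOT on the curve.

Evaluate F(6, 1, 5) term-by-term (mod 7).
  X*Y ↦ 1·6·1·1 = 6
  -3*X*Z ↦ -3·6·1·5 = -90
  2*Y**2 ↦ 2·1·1·1 = 2
  2*Y*Z ↦ 2·1·1·5 = 10
Sum: F(6, 1, 5) = (6) + (-90) + (2) + (10) = -72.
Reducing mod 7: -72 ≡ 5 (mod 7).
Since F(a, b, c) ≡ 5 ≠ 0 (mod 7), P does NOT lie on the curve.


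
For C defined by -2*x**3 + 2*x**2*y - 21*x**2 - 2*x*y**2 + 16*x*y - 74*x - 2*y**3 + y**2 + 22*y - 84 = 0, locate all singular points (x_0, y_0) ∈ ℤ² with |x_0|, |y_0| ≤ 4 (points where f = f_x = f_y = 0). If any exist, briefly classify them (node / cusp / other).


Singular points: {(-3, 1)}; classification: node.

Compute partial derivatives:
  f_x = -6*x**2 + 4*x*y - 42*x - 2*y**2 + 16*y - 74.
  f_y = 2*x**2 - 4*x*y + 16*x - 6*y**2 + 2*y + 22.
Scan x_0 ∈ {−4, ..., 4}. For each x_0, f_y(x_0, y) is a polynomial in y; find its integer roots y ∈ {−4, ..., 4}, then test f_x and f at those candidates.
  x = -4: f_y(-4, y) = -6*y**2 + 18*y - 10; no integer root y with |y| ≤ 4.
  x = -3: f_y(-3, y) = -6*y**2 + 14*y - 8; vanishes at y ∈ {1}. (-3, 1): f_x = 0, f = 0 — SINGULAR.
  x = -2: f_y(-2, y) = -6*y**2 + 10*y - 2; no integer root y with |y| ≤ 4.
  x = -1: f_y(-1, y) = -6*y**2 + 6*y + 8; no integer root y with |y| ≤ 4.
  x = 0: f_y(0, y) = -6*y**2 + 2*y + 22; no integer root y with |y| ≤ 4.
  x = 1: f_y(1, y) = -6*y**2 - 2*y + 40; no integer root y with |y| ≤ 4.
  x = 2: f_y(2, y) = -6*y**2 - 6*y + 62; no integer root y with |y| ≤ 4.
  x = 3: f_y(3, y) = -6*y**2 - 10*y + 88; no integer root y with |y| ≤ 4.
  x = 4: f_y(4, y) = -6*y**2 - 14*y + 118; no integer root y with |y| ≤ 4.
Only singular point on the grid: (-3, 1).
Classify: substitute x = -3 + u, y = 1 + v and expand: f = -2*u**3 + 2*u**2*v - u**2 - 2*u*v**2 - 2*v**3 + v**2.
No constant or linear terms (consistent with a singular point). Quadratic part: -u**2 + v**2. Cubic part: -2*u**3 + 2*u**2*v - 2*u*v**2 - 2*v**3.
The quadratic part v**2 - u**2 = (v − u)(v + u) splits into two distinct linear factors, so there are two distinct tangent lines y − 1 = ±(x − -3) — this is a node (ordinary double point).
Classification: node.


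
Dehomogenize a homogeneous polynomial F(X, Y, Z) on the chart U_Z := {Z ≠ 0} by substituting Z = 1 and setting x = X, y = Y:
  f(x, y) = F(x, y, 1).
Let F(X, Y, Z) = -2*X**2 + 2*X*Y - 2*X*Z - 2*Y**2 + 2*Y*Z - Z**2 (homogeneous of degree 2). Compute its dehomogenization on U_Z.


f(x, y) = -2*x**2 + 2*x*y - 2*x - 2*y**2 + 2*y - 1

On U_Z we set Z = 1. Each monomial c·X^i·Y^j·Z^k in F becomes c·x^i·y^j·1^k = c·x^i·y^j.
Substituting Z = 1: F(X, Y, 1) = -2*x**2 + 2*x*y - 2*x - 2*y**2 + 2*y - 1.
Note: deg(f) ≤ deg(F) = 2; strict inequality happens when F is divisible by Z (lost terms).


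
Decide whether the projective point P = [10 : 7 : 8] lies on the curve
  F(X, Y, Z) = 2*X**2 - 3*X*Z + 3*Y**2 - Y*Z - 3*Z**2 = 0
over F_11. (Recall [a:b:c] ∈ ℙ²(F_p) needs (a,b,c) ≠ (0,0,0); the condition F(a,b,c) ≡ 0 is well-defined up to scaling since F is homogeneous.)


F(10,7,8) ≡ 2 (mod 11); P is NOT on the curve.

Evaluate F(10, 7, 8) term-by-term (mod 11).
  2*X**2 ↦ 2·100·1·1 = 200
  -3*X*Z ↦ -3·10·1·8 = -240
  3*Y**2 ↦ 3·1·49·1 = 147
  -Y*Z ↦ -1·1·7·8 = -56
  -3*Z**2 ↦ -3·1·1·64 = -192
Sum: F(10, 7, 8) = (200) + (-240) + (147) + (-56) + (-192) = -141.
Reducing mod 11: -141 ≡ 2 (mod 11).
Since F(a, b, c) ≡ 2 ≠ 0 (mod 11), P does NOT lie on the curve.


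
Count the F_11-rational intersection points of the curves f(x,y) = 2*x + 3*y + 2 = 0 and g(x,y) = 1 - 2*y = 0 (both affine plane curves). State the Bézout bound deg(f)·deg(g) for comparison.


Common zeros: {(1, 6)}; count = 1; Bézout bound = 1.

deg(f) = 1, deg(g) = 1, so Bézout bound = 1.
Scan x ∈ F_11. For each x, list the y ∈ F_11 with f(x, y) ≡ 0 and those with g(x, y) ≡ 0 (mod 11); the common zeros in that column are the intersection.
  x = 0: f ≡ 0 at y ∈ {3}; g ≡ 0 at y ∈ {6}; common: ∅.
  x = 1: f ≡ 0 at y ∈ {6}; g ≡ 0 at y ∈ {6}; common: {6}.
  x = 2: f ≡ 0 at y ∈ {9}; g ≡ 0 at y ∈ {6}; common: ∅.
  x = 3: f ≡ 0 at y ∈ {1}; g ≡ 0 at y ∈ {6}; common: ∅.
  x = 4: f ≡ 0 at y ∈ {4}; g ≡ 0 at y ∈ {6}; common: ∅.
  x = 5: f ≡ 0 at y ∈ {7}; g ≡ 0 at y ∈ {6}; common: ∅.
  x = 6: f ≡ 0 at y ∈ {10}; g ≡ 0 at y ∈ {6}; common: ∅.
  x = 7: f ≡ 0 at y ∈ {2}; g ≡ 0 at y ∈ {6}; common: ∅.
  x = 8: f ≡ 0 at y ∈ {5}; g ≡ 0 at y ∈ {6}; common: ∅.
  x = 9: f ≡ 0 at y ∈ {8}; g ≡ 0 at y ∈ {6}; common: ∅.
  x = 10: f ≡ 0 at y ∈ {0}; g ≡ 0 at y ∈ {6}; common: ∅.
Collecting: common zeros = {(1, 6)}, so the count is 1.
Comparison with the Bézout bound: 1 ≤ 1 = deg(f)·deg(g), as expected for curves with no common component (the bound is attained).


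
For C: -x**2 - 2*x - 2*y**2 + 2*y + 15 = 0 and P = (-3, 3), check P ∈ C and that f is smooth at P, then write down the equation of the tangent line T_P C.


Tangent line at P: 4*x - 10*y + 42 = 0.

Step 1: f(-3, 3) = 0, so P lies on C.
Step 2: partial derivatives
  f_x(x, y) = -2*x - 2, f_y(x, y) = 2 - 4*y.
  f_x(P) = 4, f_y(P) = -10 (gradient nonzero, so P is smooth).
Step 3: tangent line at P: 4·(x − -3) + -10·(y − 3) = 0.
Expanding: 4*x - 10*y + 42 = 0.


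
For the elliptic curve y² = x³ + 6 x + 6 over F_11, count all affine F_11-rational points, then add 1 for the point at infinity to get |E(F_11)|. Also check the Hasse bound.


Affine points = {(2, 2), (2, 9), (6, 4), (6, 7), (8, 4), (8, 7)}; affine count = 6; |E(F_11)| = 7.

Discriminant check: Δ ∝ 4a³ + 27b² = 4·6³ + 27·6² = 4·216 + 27·36 ≡ 10 (mod 11). Nonzero ⇒ E is nonsingular.
For each x ∈ F_11, compute rhs = x³ + 6·x + 6 mod 11, then count y ∈ F_11 with y² ≡ rhs.
  x = 0: rhs = 6, matching y values: none (0 points).
  x = 1: rhs = 2, matching y values: none (0 points).
  x = 2: rhs = 4, matching y values: 2, 9 (2 points).
  x = 3: rhs = 7, matching y values: none (0 points).
  x = 4: rhs = 6, matching y values: none (0 points).
  x = 5: rhs = 7, matching y values: none (0 points).
  x = 6: rhs = 5, matching y values: 4, 7 (2 points).
  x = 7: rhs = 6, matching y values: none (0 points).
  x = 8: rhs = 5, matching y values: 4, 7 (2 points).
  x = 9: rhs = 8, matching y values: none (0 points).
  x = 10: rhs = 10, matching y values: none (0 points).
Total affine count: 6.
Full point count |E(F_11)| = 6 + 1 = 7.
Hasse bound: |7 − (11+1)| = |-5| = 5 ≤ 2√11 ≈ 6.6332 ✓.


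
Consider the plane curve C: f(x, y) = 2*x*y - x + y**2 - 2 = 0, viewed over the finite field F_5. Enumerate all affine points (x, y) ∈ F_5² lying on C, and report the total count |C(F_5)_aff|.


Affine F_5-points: {(1, 1), (1, 2), (3, 0), (3, 4)}; count = 4.

For each of the 25 pairs (x, y) ∈ F_5², evaluate f(x, y) mod 5. Record the zeros.
  x = 0: [0↦3, 1↦4, 2↦2, 3↦2, 4↦4]  zeros at y ∈ ∅
  x = 1: [0↦2, 1↦0, 2↦0, 3↦2, 4↦1]  zeros at y ∈ {1, 2}
  x = 2: [0↦1, 1↦1, 2↦3, 3↦2, 4↦3]  zeros at y ∈ ∅
  x = 3: [0↦0, 1↦2, 2↦1, 3↦2, 4↦0]  zeros at y ∈ {0, 4}
  x = 4: [0↦4, 1↦3, 2↦4, 3↦2, 4↦2]  zeros at y ∈ ∅
Collecting zeros: affine points = {(1, 1), (1, 2), (3, 0), (3, 4)}.
Total count |C(F_5)_aff| = 4.


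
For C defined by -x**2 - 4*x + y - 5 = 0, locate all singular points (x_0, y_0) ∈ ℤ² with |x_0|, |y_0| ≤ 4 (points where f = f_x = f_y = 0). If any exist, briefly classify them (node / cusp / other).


No singular points in the scanned grid; C is smooth there.

Compute partial derivatives:
  f_x = -2*x - 4.
  f_y = 1.
f_y = 1 is a nonzero constant, so f_y never vanishes: no point (x, y) can satisfy f = f_x = f_y = 0. In particular no (x, y) ∈ {−4, ..., 4}² is singular; the curve is smooth.


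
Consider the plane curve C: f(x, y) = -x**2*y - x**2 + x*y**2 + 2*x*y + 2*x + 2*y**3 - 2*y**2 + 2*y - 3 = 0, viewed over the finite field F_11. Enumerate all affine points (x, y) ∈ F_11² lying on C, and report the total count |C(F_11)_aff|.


Affine F_11-points: {(3, 5), (4, 0), (5, 5), (6, 4), (8, 4), (9, 0), (9, 3), (9, 10)}; count = 8.

For each of the 121 pairs (x, y) ∈ F_11², evaluate f(x, y) mod 11. Record the zeros.
  x = 0: [0↦8, 1↦10, 2↦9, 3↦6, 4↦2, 5↦9, 6↦6, 7↦5, 8↦7, 9↦2, 10↦2]  zeros at y ∈ ∅
  x = 1: [0↦9, 1↦2, 2↦5, 3↦8, 4↦1, 5↦7, 6↦5, 7↦7, 8↦3, 9↦5, 10↦3]  zeros at y ∈ ∅
  x = 2: [0↦8, 1↦1, 2↦6, 3↦2, 4↦1, 5↦4, 6↦1, 7↦4, 8↦3, 9↦10, 10↦4]  zeros at y ∈ ∅
  x = 3: [0↦5, 1↦7, 2↦1, 3↦10, 4↦2, 5↦0, 6↦5, 7↦7, 8↦7, 9↦6, 10↦5]  zeros at y ∈ {5}
  x = 4: [0↦0, 1↦9, 2↦1, 3↦10, 4↦4, 5↦6, 6↦6, 7↦5, 8↦4, 9↦4, 10↦6]  zeros at y ∈ {0}
  x = 5: [0↦4, 1↦7, 2↦6, 3↦2, 4↦7, 5↦0, 6↦4, 7↦9, 8↦5, 9↦4, 10↦7]  zeros at y ∈ {5}
  x = 6: [0↦6, 1↦1, 2↦5, 3↦8, 4↦0, 5↦4, 6↦10, 7↦8, 8↦10, 9↦6, 10↦8]  zeros at y ∈ {4}
  x = 7: [0↦6, 1↦2, 2↦9, 3↦6, 4↦5, 5↦7, 6↦2, 7↦2, 8↦8, 9↦10, 10↦9]  zeros at y ∈ ∅
  x = 8: [0↦4, 1↦10, 2↦7, 3↦7, 4↦0, 5↦9, 6↦2, 7↦2, 8↦10, 9↦5, 10↦10]  zeros at y ∈ {4}
  x = 9: [0↦0, 1↦3, 2↦10, 3↦0, 4↦7, 5↦10, 6↦10, 7↦8, 8↦5, 9↦2, 10↦0]  zeros at y ∈ {0, 3, 10}
  x = 10: [0↦5, 1↦3, 2↦7, 3↦7, 4↦4, 5↦10, 6↦4, 7↦9, 8↦4, 9↦1, 10↦1]  zeros at y ∈ ∅
Collecting zeros: affine points = {(3, 5), (4, 0), (5, 5), (6, 4), (8, 4), (9, 0), (9, 3), (9, 10)}.
Total count |C(F_11)_aff| = 8.


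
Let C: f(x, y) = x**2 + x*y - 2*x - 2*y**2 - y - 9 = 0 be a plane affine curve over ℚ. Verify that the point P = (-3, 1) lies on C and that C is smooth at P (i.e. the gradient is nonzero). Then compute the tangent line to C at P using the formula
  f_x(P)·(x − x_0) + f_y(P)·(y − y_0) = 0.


Tangent line at P: -7*x - 8*y - 13 = 0.

Step 1: f(-3, 1) = 0, so P lies on C.
Step 2: partial derivatives
  f_x(x, y) = 2*x + y - 2, f_y(x, y) = x - 4*y - 1.
  f_x(P) = -7, f_y(P) = -8 (gradient nonzero, so P is smooth).
Step 3: tangent line at P: -7·(x − -3) + -8·(y − 1) = 0.
Expanding: -7*x - 8*y - 13 = 0.


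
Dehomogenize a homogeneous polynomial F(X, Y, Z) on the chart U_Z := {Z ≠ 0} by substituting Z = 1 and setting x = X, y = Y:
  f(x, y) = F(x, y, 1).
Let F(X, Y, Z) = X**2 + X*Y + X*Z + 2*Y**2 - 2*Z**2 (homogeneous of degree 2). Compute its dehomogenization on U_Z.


f(x, y) = x**2 + x*y + x + 2*y**2 - 2

On U_Z we set Z = 1. Each monomial c·X^i·Y^j·Z^k in F becomes c·x^i·y^j·1^k = c·x^i·y^j.
Substituting Z = 1: F(X, Y, 1) = x**2 + x*y + x + 2*y**2 - 2.
Note: deg(f) ≤ deg(F) = 2; strict inequality happens when F is divisible by Z (lost terms).


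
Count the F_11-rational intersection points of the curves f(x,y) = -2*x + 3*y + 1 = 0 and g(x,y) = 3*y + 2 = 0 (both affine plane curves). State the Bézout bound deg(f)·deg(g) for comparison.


Common zeros: {(5, 3)}; count = 1; Bézout bound = 1.

deg(f) = 1, deg(g) = 1, so Bézout bound = 1.
Scan x ∈ F_11. For each x, list the y ∈ F_11 with f(x, y) ≡ 0 and those with g(x, y) ≡ 0 (mod 11); the common zeros in that column are the intersection.
  x = 0: f ≡ 0 at y ∈ {7}; g ≡ 0 at y ∈ {3}; common: ∅.
  x = 1: f ≡ 0 at y ∈ {4}; g ≡ 0 at y ∈ {3}; common: ∅.
  x = 2: f ≡ 0 at y ∈ {1}; g ≡ 0 at y ∈ {3}; common: ∅.
  x = 3: f ≡ 0 at y ∈ {9}; g ≡ 0 at y ∈ {3}; common: ∅.
  x = 4: f ≡ 0 at y ∈ {6}; g ≡ 0 at y ∈ {3}; common: ∅.
  x = 5: f ≡ 0 at y ∈ {3}; g ≡ 0 at y ∈ {3}; common: {3}.
  x = 6: f ≡ 0 at y ∈ {0}; g ≡ 0 at y ∈ {3}; common: ∅.
  x = 7: f ≡ 0 at y ∈ {8}; g ≡ 0 at y ∈ {3}; common: ∅.
  x = 8: f ≡ 0 at y ∈ {5}; g ≡ 0 at y ∈ {3}; common: ∅.
  x = 9: f ≡ 0 at y ∈ {2}; g ≡ 0 at y ∈ {3}; common: ∅.
  x = 10: f ≡ 0 at y ∈ {10}; g ≡ 0 at y ∈ {3}; common: ∅.
Collecting: common zeros = {(5, 3)}, so the count is 1.
Comparison with the Bézout bound: 1 ≤ 1 = deg(f)·deg(g), as expected for curves with no common component (the bound is attained).


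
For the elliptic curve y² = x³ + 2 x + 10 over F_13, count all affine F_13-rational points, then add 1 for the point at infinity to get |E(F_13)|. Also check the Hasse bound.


Affine points = {(0, 6), (0, 7), (1, 0), (2, 3), (2, 10), (3, 2), (3, 11), (4, 2), (4, 11), (6, 2), (6, 11), (7, 4), (7, 9), (9, 4), (9, 9), (10, 4), (10, 9)}; affine count = 17; |E(F_13)| = 18.

Discriminant check: Δ ∝ 4a³ + 27b² = 4·2³ + 27·10² = 4·8 + 27·100 ≡ 2 (mod 13). Nonzero ⇒ E is nonsingular.
For each x ∈ F_13, compute rhs = x³ + 2·x + 10 mod 13, then count y ∈ F_13 with y² ≡ rhs.
  x = 0: rhs = 10, matching y values: 6, 7 (2 points).
  x = 1: rhs = 0, matching y values: 0 (1 points).
  x = 2: rhs = 9, matching y values: 3, 10 (2 points).
  x = 3: rhs = 4, matching y values: 2, 11 (2 points).
  x = 4: rhs = 4, matching y values: 2, 11 (2 points).
  x = 5: rhs = 2, matching y values: none (0 points).
  x = 6: rhs = 4, matching y values: 2, 11 (2 points).
  x = 7: rhs = 3, matching y values: 4, 9 (2 points).
  x = 8: rhs = 5, matching y values: none (0 points).
  x = 9: rhs = 3, matching y values: 4, 9 (2 points).
  x = 10: rhs = 3, matching y values: 4, 9 (2 points).
  x = 11: rhs = 11, matching y values: none (0 points).
  x = 12: rhs = 7, matching y values: none (0 points).
Total affine count: 17.
Full point count |E(F_13)| = 17 + 1 = 18.
Hasse bound: |18 − (13+1)| = |4| = 4 ≤ 2√13 ≈ 7.2111 ✓.


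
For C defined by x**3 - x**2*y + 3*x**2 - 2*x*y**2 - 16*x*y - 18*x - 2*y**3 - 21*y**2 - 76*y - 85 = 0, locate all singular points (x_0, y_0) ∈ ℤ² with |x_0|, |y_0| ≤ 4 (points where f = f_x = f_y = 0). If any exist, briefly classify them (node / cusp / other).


Singular points: {(-2, -3)}; classification: cusp.

Compute partial derivatives:
  f_x = 3*x**2 - 2*x*y + 6*x - 2*y**2 - 16*y - 18.
  f_y = -x**2 - 4*x*y - 16*x - 6*y**2 - 42*y - 76.
Scan x_0 ∈ {−4, ..., 4}. For each x_0, f_y(x_0, y) is a polynomial in y; find its integer roots y ∈ {−4, ..., 4}, then test f_x and f at those candidates.
  x = -4: f_y(-4, y) = -6*y**2 - 26*y - 28; vanishes at y ∈ {-2}. (-4, -2): f_x = 14 ≠ 0.
  x = -3: f_y(-3, y) = -6*y**2 - 30*y - 37; no integer root y with |y| ≤ 4.
  x = -2: f_y(-2, y) = -6*y**2 - 34*y - 48; vanishes at y ∈ {-3}. (-2, -3): f_x = 0, f = 0 — SINGULAR.
  x = -1: f_y(-1, y) = -6*y**2 - 38*y - 61; no integer root y with |y| ≤ 4.
  x = 0: f_y(0, y) = -6*y**2 - 42*y - 76; no integer root y with |y| ≤ 4.
  x = 1: f_y(1, y) = -6*y**2 - 46*y - 93; no integer root y with |y| ≤ 4.
  x = 2: f_y(2, y) = -6*y**2 - 50*y - 112; no integer root y with |y| ≤ 4.
  x = 3: f_y(3, y) = -6*y**2 - 54*y - 133; no integer root y with |y| ≤ 4.
  x = 4: f_y(4, y) = -6*y**2 - 58*y - 156; no integer root y with |y| ≤ 4.
Only singular point on the grid: (-2, -3).
Classify: substitute x = -2 + u, y = -3 + v and expand: f = u**3 - u**2*v - 2*u*v**2 - 2*v**3 + v**2.
No constant or linear terms (consistent with a singular point). Quadratic part: v**2. Cubic part: u**3 - u**2*v - 2*u*v**2 - 2*v**3.
The quadratic part v**2 is a perfect square, so there is a single (double) tangent line v = 0, i.e. y = -3. Restricting the cubic part to that line (v = 0) leaves u**3 ≠ 0, so f is not divisible by v and the branch is v² ≈ -u**3 to lowest order — this is a cusp.
Classification: cusp.


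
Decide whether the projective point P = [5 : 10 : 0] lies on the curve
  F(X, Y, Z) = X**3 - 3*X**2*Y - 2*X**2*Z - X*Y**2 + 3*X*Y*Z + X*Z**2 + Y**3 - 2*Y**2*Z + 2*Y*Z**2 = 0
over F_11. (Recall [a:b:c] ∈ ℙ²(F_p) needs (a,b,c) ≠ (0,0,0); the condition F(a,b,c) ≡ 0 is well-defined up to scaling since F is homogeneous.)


F(5,10,0) ≡ 7 (mod 11); P is NOT on the curve.

Evaluate F(5, 10, 0) term-by-term (mod 11).
  X**3 ↦ 1·125·1·1 = 125
  -3*X**2*Y ↦ -3·25·10·1 = -750
  -2*X**2*Z ↦ -2·25·1·0 = 0
  -X*Y**2 ↦ -1·5·100·1 = -500
  3*X*Y*Z ↦ 3·5·10·0 = 0
  X*Z**2 ↦ 1·5·1·0 = 0
  Y**3 ↦ 1·1·1000·1 = 1000
  -2*Y**2*Z ↦ -2·1·100·0 = 0
  2*Y*Z**2 ↦ 2·1·10·0 = 0
Sum: F(5, 10, 0) = (125) + (-750) + (0) + (-500) + (0) + (0) + (1000) + (0) + (0) = -125.
Reducing mod 11: -125 ≡ 7 (mod 11).
Since F(a, b, c) ≡ 7 ≠ 0 (mod 11), P does NOT lie on the curve.


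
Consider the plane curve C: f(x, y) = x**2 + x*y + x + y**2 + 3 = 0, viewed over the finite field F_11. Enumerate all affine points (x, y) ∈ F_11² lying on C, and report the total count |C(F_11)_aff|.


Affine F_11-points: {(1, 2), (1, 8), (2, 4), (2, 5), (3, 3), (3, 5), (4, 3), (4, 4), (5, 0), (5, 6), (7, 2), (10, 6)}; count = 12.

For each of the 121 pairs (x, y) ∈ F_11², evaluate f(x, y) mod 11. Record the zeros.
  x = 0: [0↦3, 1↦4, 2↦7, 3↦1, 4↦8, 5↦6, 6↦6, 7↦8, 8↦1, 9↦7, 10↦4]  zeros at y ∈ ∅
  x = 1: [0↦5, 1↦7, 2↦0, 3↦6, 4↦3, 5↦2, 6↦3, 7↦6, 8↦0, 9↦7, 10↦5]  zeros at y ∈ {2, 8}
  x = 2: [0↦9, 1↦1, 2↦6, 3↦2, 4↦0, 5↦0, 6↦2, 7↦6, 8↦1, 9↦9, 10↦8]  zeros at y ∈ {4, 5}
  x = 3: [0↦4, 1↦8, 2↦3, 3↦0, 4↦10, 5↦0, 6↦3, 7↦8, 8↦4, 9↦2, 10↦2]  zeros at y ∈ {3, 5}
  x = 4: [0↦1, 1↦6, 2↦2, 3↦0, 4↦0, 5↦2, 6↦6, 7↦1, 8↦9, 9↦8, 10↦9]  zeros at y ∈ {3, 4}
  x = 5: [0↦0, 1↦6, 2↦3, 3↦2, 4↦3, 5↦6, 6↦0, 7↦7, 8↦5, 9↦5, 10↦7]  zeros at y ∈ {0, 6}
  x = 6: [0↦1, 1↦8, 2↦6, 3↦6, 4↦8, 5↦1, 6↦7, 7↦4, 8↦3, 9↦4, 10↦7]  zeros at y ∈ ∅
  x = 7: [0↦4, 1↦1, 2↦0, 3↦1, 4↦4, 5↦9, 6↦5, 7↦3, 8↦3, 9↦5, 10↦9]  zeros at y ∈ {2}
  x = 8: [0↦9, 1↦7, 2↦7, 3↦9, 4↦2, 5↦8, 6↦5, 7↦4, 8↦5, 9↦8, 10↦2]  zeros at y ∈ ∅
  x = 9: [0↦5, 1↦4, 2↦5, 3↦8, 4↦2, 5↦9, 6↦7, 7↦7, 8↦9, 9↦2, 10↦8]  zeros at y ∈ ∅
  x = 10: [0↦3, 1↦3, 2↦5, 3↦9, 4↦4, 5↦1, 6↦0, 7↦1, 8↦4, 9↦9, 10↦5]  zeros at y ∈ {6}
Collecting zeros: affine points = {(1, 2), (1, 8), (2, 4), (2, 5), (3, 3), (3, 5), (4, 3), (4, 4), (5, 0), (5, 6), (7, 2), (10, 6)}.
Total count |C(F_11)_aff| = 12.


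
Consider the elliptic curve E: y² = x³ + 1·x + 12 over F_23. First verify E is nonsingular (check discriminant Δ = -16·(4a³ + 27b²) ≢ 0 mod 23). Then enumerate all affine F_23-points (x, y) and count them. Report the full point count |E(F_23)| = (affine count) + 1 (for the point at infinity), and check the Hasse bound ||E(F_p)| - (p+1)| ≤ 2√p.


Affine points = {(0, 9), (0, 14), (5, 2), (5, 21), (6, 2), (6, 21), (8, 7), (8, 16), (12, 2), (12, 21), (19, 6), (19, 17), (21, 5), (21, 18)}; affine count = 14; |E(F_23)| = 15.

Discriminant check: Δ ∝ 4a³ + 27b² = 4·1³ + 27·12² = 4·1 + 27·144 ≡ 5 (mod 23). Nonzero ⇒ E is nonsingular.
For each x ∈ F_23, compute rhs = x³ + 1·x + 12 mod 23, then count y ∈ F_23 with y² ≡ rhs.
  x = 0: rhs = 12, matching y values: 9, 14 (2 points).
  x = 1: rhs = 14, matching y values: none (0 points).
  x = 2: rhs = 22, matching y values: none (0 points).
  x = 3: rhs = 19, matching y values: none (0 points).
  x = 4: rhs = 11, matching y values: none (0 points).
  x = 5: rhs = 4, matching y values: 2, 21 (2 points).
  x = 6: rhs = 4, matching y values: 2, 21 (2 points).
  x = 7: rhs = 17, matching y values: none (0 points).
  x = 8: rhs = 3, matching y values: 7, 16 (2 points).
  x = 9: rhs = 14, matching y values: none (0 points).
  x = 10: rhs = 10, matching y values: none (0 points).
  x = 11: rhs = 20, matching y values: none (0 points).
  x = 12: rhs = 4, matching y values: 2, 21 (2 points).
  x = 13: rhs = 14, matching y values: none (0 points).
  x = 14: rhs = 10, matching y values: none (0 points).
  x = 15: rhs = 21, matching y values: none (0 points).
  x = 16: rhs = 7, matching y values: none (0 points).
  x = 17: rhs = 20, matching y values: none (0 points).
  x = 18: rhs = 20, matching y values: none (0 points).
  x = 19: rhs = 13, matching y values: 6, 17 (2 points).
  x = 20: rhs = 5, matching y values: none (0 points).
  x = 21: rhs = 2, matching y values: 5, 18 (2 points).
  x = 22: rhs = 10, matching y values: none (0 points).
Total affine count: 14.
Full point count |E(F_23)| = 14 + 1 = 15.
Hasse bound: |15 − (23+1)| = |-9| = 9 ≤ 2√23 ≈ 9.5917 ✓.


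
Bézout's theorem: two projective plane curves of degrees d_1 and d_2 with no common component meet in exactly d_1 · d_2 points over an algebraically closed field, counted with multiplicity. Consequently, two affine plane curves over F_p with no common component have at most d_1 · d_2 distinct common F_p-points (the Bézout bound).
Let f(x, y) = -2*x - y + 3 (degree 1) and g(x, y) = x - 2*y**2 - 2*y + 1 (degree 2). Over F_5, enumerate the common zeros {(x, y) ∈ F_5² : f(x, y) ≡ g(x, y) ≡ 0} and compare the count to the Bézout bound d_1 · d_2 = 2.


Common zeros: {(4, 0)}; count = 1; Bézout bound = 2.

deg(f) = 1, deg(g) = 2, so Bézout bound = 2.
Scan x ∈ F_5. For each x, list the y ∈ F_5 with f(x, y) ≡ 0 and those with g(x, y) ≡ 0 (mod 5); the common zeros in that column are the intersection.
  x = 0: f ≡ 0 at y ∈ {3}; g ≡ 0 at y ∈ ∅; common: ∅.
  x = 1: f ≡ 0 at y ∈ {1}; g ≡ 0 at y ∈ {2}; common: ∅.
  x = 2: f ≡ 0 at y ∈ {4}; g ≡ 0 at y ∈ ∅; common: ∅.
  x = 3: f ≡ 0 at y ∈ {2}; g ≡ 0 at y ∈ {1, 3}; common: ∅.
  x = 4: f ≡ 0 at y ∈ {0}; g ≡ 0 at y ∈ {0, 4}; common: {0}.
Collecting: common zeros = {(4, 0)}, so the count is 1.
Comparison with the Bézout bound: 1 ≤ 2 = deg(f)·deg(g), as expected for curves with no common component (the affine F_5-count falls short of the bound because intersections may lie at infinity, over extension fields, or carry multiplicity).


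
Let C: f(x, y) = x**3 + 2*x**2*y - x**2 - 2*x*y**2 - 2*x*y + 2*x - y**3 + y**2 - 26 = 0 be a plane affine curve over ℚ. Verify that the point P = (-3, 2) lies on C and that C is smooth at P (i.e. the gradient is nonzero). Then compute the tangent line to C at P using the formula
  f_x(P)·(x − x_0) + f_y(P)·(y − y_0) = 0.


Tangent line at P: -x + 40*y - 83 = 0.

Step 1: f(-3, 2) = 0, so P lies on C.
Step 2: partial derivatives
  f_x(x, y) = 3*x**2 + 4*x*y - 2*x - 2*y**2 - 2*y + 2, f_y(x, y) = 2*x**2 - 4*x*y - 2*x - 3*y**2 + 2*y.
  f_x(P) = -1, f_y(P) = 40 (gradient nonzero, so P is smooth).
Step 3: tangent line at P: -1·(x − -3) + 40·(y − 2) = 0.
Expanding: -x + 40*y - 83 = 0.


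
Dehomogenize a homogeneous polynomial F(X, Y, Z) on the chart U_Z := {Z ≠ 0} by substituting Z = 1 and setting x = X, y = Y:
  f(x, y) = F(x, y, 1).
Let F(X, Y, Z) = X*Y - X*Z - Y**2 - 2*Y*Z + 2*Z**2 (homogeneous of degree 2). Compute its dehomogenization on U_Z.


f(x, y) = x*y - x - y**2 - 2*y + 2

On U_Z we set Z = 1. Each monomial c·X^i·Y^j·Z^k in F becomes c·x^i·y^j·1^k = c·x^i·y^j.
Substituting Z = 1: F(X, Y, 1) = x*y - x - y**2 - 2*y + 2.
Note: deg(f) ≤ deg(F) = 2; strict inequality happens when F is divisible by Z (lost terms).


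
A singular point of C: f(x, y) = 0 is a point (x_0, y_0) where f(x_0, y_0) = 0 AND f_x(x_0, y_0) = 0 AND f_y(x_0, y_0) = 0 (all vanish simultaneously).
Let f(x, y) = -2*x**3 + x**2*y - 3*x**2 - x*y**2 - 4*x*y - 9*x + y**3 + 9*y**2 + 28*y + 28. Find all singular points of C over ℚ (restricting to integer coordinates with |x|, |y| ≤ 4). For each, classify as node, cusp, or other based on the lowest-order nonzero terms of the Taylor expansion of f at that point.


Singular points: {(-1, -3)}; classification: cusp.

Compute partial derivatives:
  f_x = -6*x**2 + 2*x*y - 6*x - y**2 - 4*y - 9.
  f_y = x**2 - 2*x*y - 4*x + 3*y**2 + 18*y + 28.
Scan x_0 ∈ {−4, ..., 4}. For each x_0, f_y(x_0, y) is a polynomial in y; find its integer roots y ∈ {−4, ..., 4}, then test f_x and f at those candidates.
  x = -4: f_y(-4, y) = 3*y**2 + 26*y + 60; no integer root y with |y| ≤ 4.
  x = -3: f_y(-3, y) = 3*y**2 + 24*y + 49; no integer root y with |y| ≤ 4.
  x = -2: f_y(-2, y) = 3*y**2 + 22*y + 40; vanishes at y ∈ {-4}. (-2, -4): f_x = -5 ≠ 0.
  x = -1: f_y(-1, y) = 3*y**2 + 20*y + 33; vanishes at y ∈ {-3}. (-1, -3): f_x = 0, f = 0 — SINGULAR.
  x = 0: f_y(0, y) = 3*y**2 + 18*y + 28; no integer root y with |y| ≤ 4.
  x = 1: f_y(1, y) = 3*y**2 + 16*y + 25; no integer root y with |y| ≤ 4.
  x = 2: f_y(2, y) = 3*y**2 + 14*y + 24; no integer root y with |y| ≤ 4.
  x = 3: f_y(3, y) = 3*y**2 + 12*y + 25; no integer root y with |y| ≤ 4.
  x = 4: f_y(4, y) = 3*y**2 + 10*y + 28; no integer root y with |y| ≤ 4.
Only singular point on the grid: (-1, -3).
Classify: substitute x = -1 + u, y = -3 + v and expand: f = -2*u**3 + u**2*v - u*v**2 + v**3 + v**2.
No constant or linear terms (consistent with a singular point). Quadratic part: v**2. Cubic part: -2*u**3 + u**2*v - u*v**2 + v**3.
The quadratic part v**2 is a perfect square, so there is a single (double) tangent line v = 0, i.e. y = -3. Restricting the cubic part to that line (v = 0) leaves -2*u**3 ≠ 0, so f is not divisible by v and the branch is v² ≈ 2*u**3 to lowest order — this is a cusp.
Classification: cusp.


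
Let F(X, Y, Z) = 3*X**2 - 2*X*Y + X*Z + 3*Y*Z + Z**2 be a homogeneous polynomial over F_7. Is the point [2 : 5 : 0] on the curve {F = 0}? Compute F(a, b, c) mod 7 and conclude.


F(2,5,0) ≡ 6 (mod 7); P is NOT on the curve.

Evaluate F(2, 5, 0) term-by-term (mod 7).
  3*X**2 ↦ 3·4·1·1 = 12
  -2*X*Y ↦ -2·2·5·1 = -20
  X*Z ↦ 1·2·1·0 = 0
  3*Y*Z ↦ 3·1·5·0 = 0
  Z**2 ↦ 1·1·1·0 = 0
Sum: F(2, 5, 0) = (12) + (-20) + (0) + (0) + (0) = -8.
Reducing mod 7: -8 ≡ 6 (mod 7).
Since F(a, b, c) ≡ 6 ≠ 0 (mod 7), P does NOT lie on the curve.


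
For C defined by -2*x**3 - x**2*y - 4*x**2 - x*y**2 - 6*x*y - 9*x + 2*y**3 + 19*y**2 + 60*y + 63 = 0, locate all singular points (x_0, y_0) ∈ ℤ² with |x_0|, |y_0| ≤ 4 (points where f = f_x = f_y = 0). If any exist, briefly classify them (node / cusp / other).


Singular points: {(0, -3)}; classification: node.

Compute partial derivatives:
  f_x = -6*x**2 - 2*x*y - 8*x - y**2 - 6*y - 9.
  f_y = -x**2 - 2*x*y - 6*x + 6*y**2 + 38*y + 60.
Scan x_0 ∈ {−4, ..., 4}. For each x_0, f_y(x_0, y) is a polynomial in y; find its integer roots y ∈ {−4, ..., 4}, then test f_x and f at those candidates.
  x = -4: f_y(-4, y) = 6*y**2 + 46*y + 68; vanishes at y ∈ {-2}. (-4, -2): f_x = -81 ≠ 0.
  x = -3: f_y(-3, y) = 6*y**2 + 44*y + 69; no integer root y with |y| ≤ 4.
  x = -2: f_y(-2, y) = 6*y**2 + 42*y + 68; no integer root y with |y| ≤ 4.
  x = -1: f_y(-1, y) = 6*y**2 + 40*y + 65; no integer root y with |y| ≤ 4.
  x = 0: f_y(0, y) = 6*y**2 + 38*y + 60; vanishes at y ∈ {-3}. (0, -3): f_x = 0, f = 0 — SINGULAR.
  x = 1: f_y(1, y) = 6*y**2 + 36*y + 53; no integer root y with |y| ≤ 4.
  x = 2: f_y(2, y) = 6*y**2 + 34*y + 44; vanishes at y ∈ {-2}. (2, -2): f_x = -33 ≠ 0.
  x = 3: f_y(3, y) = 6*y**2 + 32*y + 33; no integer root y with |y| ≤ 4.
  x = 4: f_y(4, y) = 6*y**2 + 30*y + 20; no integer root y with |y| ≤ 4.
Only singular point on the grid: (0, -3).
Classify: substitute x = 0 + u, y = -3 + v and expand: f = -2*u**3 - u**2*v - u**2 - u*v**2 + 2*v**3 + v**2.
No constant or linear terms (consistent with a singular point). Quadratic part: -u**2 + v**2. Cubic part: -2*u**3 - u**2*v - u*v**2 + 2*v**3.
The quadratic part v**2 - u**2 = (v − u)(v + u) splits into two distinct linear factors, so there are two distinct tangent lines y − -3 = ±(x − 0) — this is a node (ordinary double point).
Classification: node.


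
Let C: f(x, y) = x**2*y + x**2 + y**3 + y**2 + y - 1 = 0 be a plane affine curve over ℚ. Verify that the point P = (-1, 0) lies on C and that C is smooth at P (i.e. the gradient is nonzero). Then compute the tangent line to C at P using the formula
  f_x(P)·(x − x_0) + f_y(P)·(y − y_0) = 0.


Tangent line at P: -2*x + 2*y - 2 = 0.

Step 1: f(-1, 0) = 0, so P lies on C.
Step 2: partial derivatives
  f_x(x, y) = 2*x*y + 2*x, f_y(x, y) = x**2 + 3*y**2 + 2*y + 1.
  f_x(P) = -2, f_y(P) = 2 (gradient nonzero, so P is smooth).
Step 3: tangent line at P: -2·(x − -1) + 2·(y − 0) = 0.
Expanding: -2*x + 2*y - 2 = 0.


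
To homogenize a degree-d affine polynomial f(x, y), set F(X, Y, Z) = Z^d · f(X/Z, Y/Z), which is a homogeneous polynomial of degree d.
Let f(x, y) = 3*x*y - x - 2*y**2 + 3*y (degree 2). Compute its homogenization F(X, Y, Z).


F(X, Y, Z) = 3*X*Y - X*Z - 2*Y**2 + 3*Y*Z

deg(f) = 2.
Substitute x = X/Z, y = Y/Z into f, then multiply by Z^2.
  monomial 3·x^1·y^1 ↦ 3·X^1·Y^1·Z^0.
  monomial -1·x^1·y^0 ↦ -1·X^1·Y^0·Z^1.
  monomial -2·x^0·y^2 ↦ -2·X^0·Y^2·Z^0.
  monomial 3·x^0·y^1 ↦ 3·X^0·Y^1·Z^1.
Collecting: F(X, Y, Z) = 3*X*Y - X*Z - 2*Y**2 + 3*Y*Z.


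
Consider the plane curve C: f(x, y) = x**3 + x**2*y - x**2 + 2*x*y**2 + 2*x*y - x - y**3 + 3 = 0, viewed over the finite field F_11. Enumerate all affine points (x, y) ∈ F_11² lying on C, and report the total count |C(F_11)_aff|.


Affine F_11-points: {(0, 9), (2, 8), (3, 4), (4, 5), (4, 7), (5, 8), (7, 10), (8, 8)}; count = 8.

For each of the 121 pairs (x, y) ∈ F_11², evaluate f(x, y) mod 11. Record the zeros.
  x = 0: [0↦3, 1↦2, 2↦6, 3↦9, 4↦5, 5↦10, 6↦7, 7↦1, 8↦8, 9↦0, 10↦4]  zeros at y ∈ {9}
  x = 1: [0↦2, 1↦6, 2↦8, 3↦2, 4↦4, 5↦8, 6↦8, 7↦9, 8↦5, 9↦1, 10↦2]  zeros at y ∈ ∅
  x = 2: [0↦5, 1↦5, 2↦7, 3↦5, 4↦4, 5↦9, 6↦3, 7↦2, 8↦0, 9↦2, 10↦2]  zeros at y ∈ {8}
  x = 3: [0↦7, 1↦5, 2↦9, 3↦2, 4↦0, 5↦8, 6↦9, 7↦8, 8↦10, 9↦9, 10↦10]  zeros at y ∈ {4}
  x = 4: [0↦3, 1↦1, 2↦9, 3↦10, 4↦9, 5↦0, 6↦10, 7↦0, 8↦8, 9↦6, 10↦10]  zeros at y ∈ {5, 7}
  x = 5: [0↦10, 1↦10, 2↦2, 3↦2, 4↦4, 5↦2, 6↦1, 7↦6, 8↦0, 9↦10, 10↦8]  zeros at y ∈ {8}
  x = 6: [0↦1, 1↦5, 2↦5, 3↦6, 4↦2, 5↦9, 6↦10, 7↦10, 8↦3, 9↦5, 10↦10]  zeros at y ∈ ∅
  x = 7: [0↦4, 1↦3, 2↦2, 3↦6, 4↦9, 5↦5, 6↦10, 7↦7, 8↦1, 9↦8, 10↦0]  zeros at y ∈ {10}
  x = 8: [0↦3, 1↦10, 2↦10, 3↦8, 4↦9, 5↦7, 6↦7, 7↦3, 8↦0, 9↦3, 10↦6]  zeros at y ∈ {8}
  x = 9: [0↦4, 1↦10, 2↦2, 3↦7, 4↦8, 5↦10, 6↦7, 7↦4, 8↦6, 9↦7, 10↦1]  zeros at y ∈ ∅
  x = 10: [0↦2, 1↦9, 2↦6, 3↦9, 4↦1, 5↦9, 6↦5, 7↦5, 8↦3, 9↦4, 10↦2]  zeros at y ∈ ∅
Collecting zeros: affine points = {(0, 9), (2, 8), (3, 4), (4, 5), (4, 7), (5, 8), (7, 10), (8, 8)}.
Total count |C(F_11)_aff| = 8.


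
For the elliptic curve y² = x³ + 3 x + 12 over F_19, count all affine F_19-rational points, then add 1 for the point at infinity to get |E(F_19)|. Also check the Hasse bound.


Affine points = {(1, 4), (1, 15), (2, 8), (2, 11), (5, 0), (8, 4), (8, 15), (10, 4), (10, 15), (12, 3), (12, 16), (13, 5), (13, 14), (14, 9), (14, 10), (17, 6), (17, 13)}; affine count = 17; |E(F_19)| = 18.

Discriminant check: Δ ∝ 4a³ + 27b² = 4·3³ + 27·12² = 4·27 + 27·144 ≡ 6 (mod 19). Nonzero ⇒ E is nonsingular.
For each x ∈ F_19, compute rhs = x³ + 3·x + 12 mod 19, then count y ∈ F_19 with y² ≡ rhs.
  x = 0: rhs = 12, matching y values: none (0 points).
  x = 1: rhs = 16, matching y values: 4, 15 (2 points).
  x = 2: rhs = 7, matching y values: 8, 11 (2 points).
  x = 3: rhs = 10, matching y values: none (0 points).
  x = 4: rhs = 12, matching y values: none (0 points).
  x = 5: rhs = 0, matching y values: 0 (1 points).
  x = 6: rhs = 18, matching y values: none (0 points).
  x = 7: rhs = 15, matching y values: none (0 points).
  x = 8: rhs = 16, matching y values: 4, 15 (2 points).
  x = 9: rhs = 8, matching y values: none (0 points).
  x = 10: rhs = 16, matching y values: 4, 15 (2 points).
  x = 11: rhs = 8, matching y values: none (0 points).
  x = 12: rhs = 9, matching y values: 3, 16 (2 points).
  x = 13: rhs = 6, matching y values: 5, 14 (2 points).
  x = 14: rhs = 5, matching y values: 9, 10 (2 points).
  x = 15: rhs = 12, matching y values: none (0 points).
  x = 16: rhs = 14, matching y values: none (0 points).
  x = 17: rhs = 17, matching y values: 6, 13 (2 points).
  x = 18: rhs = 8, matching y values: none (0 points).
Total affine count: 17.
Full point count |E(F_19)| = 17 + 1 = 18.
Hasse bound: |18 − (19+1)| = |-2| = 2 ≤ 2√19 ≈ 8.7178 ✓.


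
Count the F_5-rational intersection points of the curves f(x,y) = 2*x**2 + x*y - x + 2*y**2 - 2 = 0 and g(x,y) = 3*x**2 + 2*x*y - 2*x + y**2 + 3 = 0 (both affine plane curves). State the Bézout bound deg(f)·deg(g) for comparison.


Common zeros: ∅; count = 0; Bézout bound = 4.

deg(f) = 2, deg(g) = 2, so Bézout bound = 4.
Scan x ∈ F_5. For each x, list the y ∈ F_5 with f(x, y) ≡ 0 and those with g(x, y) ≡ 0 (mod 5); the common zeros in that column are the intersection.
  x = 0: f ≡ 0 at y ∈ {1, 4}; g ≡ 0 at y ∈ ∅; common: ∅.
  x = 1: f ≡ 0 at y ∈ {3, 4}; g ≡ 0 at y ∈ ∅; common: ∅.
  x = 2: f ≡ 0 at y ∈ ∅; g ≡ 0 at y ∈ ∅; common: ∅.
  x = 3: f ≡ 0 at y ∈ {3}; g ≡ 0 at y ∈ {2}; common: ∅.
  x = 4: f ≡ 0 at y ∈ ∅; g ≡ 0 at y ∈ ∅; common: ∅.
Collecting: common zeros = ∅, so the count is 0.
Comparison with the Bézout bound: 0 ≤ 4 = deg(f)·deg(g), as expected for curves with no common component (the affine F_5-count falls short of the bound because intersections may lie at infinity, over extension fields, or carry multiplicity).


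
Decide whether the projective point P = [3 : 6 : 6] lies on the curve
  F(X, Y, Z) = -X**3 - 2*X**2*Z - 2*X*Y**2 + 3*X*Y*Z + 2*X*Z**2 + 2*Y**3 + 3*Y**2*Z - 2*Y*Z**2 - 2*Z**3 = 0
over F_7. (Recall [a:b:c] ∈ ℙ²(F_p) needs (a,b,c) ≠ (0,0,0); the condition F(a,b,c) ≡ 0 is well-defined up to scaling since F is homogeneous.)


F(3,6,6) ≡ 6 (mod 7); P is NOT on the curve.

Evaluate F(3, 6, 6) term-by-term (mod 7).
  -X**3 ↦ -1·27·1·1 = -27
  -2*X**2*Z ↦ -2·9·1·6 = -108
  -2*X*Y**2 ↦ -2·3·36·1 = -216
  3*X*Y*Z ↦ 3·3·6·6 = 324
  2*X*Z**2 ↦ 2·3·1·36 = 216
  2*Y**3 ↦ 2·1·216·1 = 432
  3*Y**2*Z ↦ 3·1·36·6 = 648
  -2*Y*Z**2 ↦ -2·1·6·36 = -432
  -2*Z**3 ↦ -2·1·1·216 = -432
Sum: F(3, 6, 6) = (-27) + (-108) + (-216) + (324) + (216) + (432) + (648) + (-432) + (-432) = 405.
Reducing mod 7: 405 ≡ 6 (mod 7).
Since F(a, b, c) ≡ 6 ≠ 0 (mod 7), P does NOT lie on the curve.


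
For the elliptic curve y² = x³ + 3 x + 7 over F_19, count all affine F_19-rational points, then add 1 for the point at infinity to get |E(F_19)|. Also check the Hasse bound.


Affine points = {(0, 8), (0, 11), (1, 7), (1, 12), (3, 9), (3, 10), (4, 8), (4, 11), (8, 7), (8, 12), (10, 7), (10, 12), (12, 2), (12, 17), (13, 1), (13, 18), (14, 0), (15, 8), (15, 11), (16, 3), (16, 16)}; affine count = 21; |E(F_19)| = 22.

Discriminant check: Δ ∝ 4a³ + 27b² = 4·3³ + 27·7² = 4·27 + 27·49 ≡ 6 (mod 19). Nonzero ⇒ E is nonsingular.
For each x ∈ F_19, compute rhs = x³ + 3·x + 7 mod 19, then count y ∈ F_19 with y² ≡ rhs.
  x = 0: rhs = 7, matching y values: 8, 11 (2 points).
  x = 1: rhs = 11, matching y values: 7, 12 (2 points).
  x = 2: rhs = 2, matching y values: none (0 points).
  x = 3: rhs = 5, matching y values: 9, 10 (2 points).
  x = 4: rhs = 7, matching y values: 8, 11 (2 points).
  x = 5: rhs = 14, matching y values: none (0 points).
  x = 6: rhs = 13, matching y values: none (0 points).
  x = 7: rhs = 10, matching y values: none (0 points).
  x = 8: rhs = 11, matching y values: 7, 12 (2 points).
  x = 9: rhs = 3, matching y values: none (0 points).
  x = 10: rhs = 11, matching y values: 7, 12 (2 points).
  x = 11: rhs = 3, matching y values: none (0 points).
  x = 12: rhs = 4, matching y values: 2, 17 (2 points).
  x = 13: rhs = 1, matching y values: 1, 18 (2 points).
  x = 14: rhs = 0, matching y values: 0 (1 points).
  x = 15: rhs = 7, matching y values: 8, 11 (2 points).
  x = 16: rhs = 9, matching y values: 3, 16 (2 points).
  x = 17: rhs = 12, matching y values: none (0 points).
  x = 18: rhs = 3, matching y values: none (0 points).
Total affine count: 21.
Full point count |E(F_19)| = 21 + 1 = 22.
Hasse bound: |22 − (19+1)| = |2| = 2 ≤ 2√19 ≈ 8.7178 ✓.


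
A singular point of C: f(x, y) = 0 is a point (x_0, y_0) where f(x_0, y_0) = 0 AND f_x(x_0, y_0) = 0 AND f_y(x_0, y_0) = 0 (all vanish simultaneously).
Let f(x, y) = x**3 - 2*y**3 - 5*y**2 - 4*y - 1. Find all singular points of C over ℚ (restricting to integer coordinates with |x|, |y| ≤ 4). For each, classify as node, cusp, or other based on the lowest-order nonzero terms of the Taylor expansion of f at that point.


Singular points: {(0, -1)}; classification: cusp.

Compute partial derivatives:
  f_x = 3*x**2.
  f_y = -6*y**2 - 10*y - 4.
Scan x_0 ∈ {−4, ..., 4}. For each x_0, f_y(x_0, y) is a polynomial in y; find its integer roots y ∈ {−4, ..., 4}, then test f_x and f at those candidates.
  x = -4: f_y(-4, y) = -6*y**2 - 10*y - 4; vanishes at y ∈ {-1}. (-4, -1): f_x = 48 ≠ 0.
  x = -3: f_y(-3, y) = -6*y**2 - 10*y - 4; vanishes at y ∈ {-1}. (-3, -1): f_x = 27 ≠ 0.
  x = -2: f_y(-2, y) = -6*y**2 - 10*y - 4; vanishes at y ∈ {-1}. (-2, -1): f_x = 12 ≠ 0.
  x = -1: f_y(-1, y) = -6*y**2 - 10*y - 4; vanishes at y ∈ {-1}. (-1, -1): f_x = 3 ≠ 0.
  x = 0: f_y(0, y) = -6*y**2 - 10*y - 4; vanishes at y ∈ {-1}. (0, -1): f_x = 0, f = 0 — SINGULAR.
  x = 1: f_y(1, y) = -6*y**2 - 10*y - 4; vanishes at y ∈ {-1}. (1, -1): f_x = 3 ≠ 0.
  x = 2: f_y(2, y) = -6*y**2 - 10*y - 4; vanishes at y ∈ {-1}. (2, -1): f_x = 12 ≠ 0.
  x = 3: f_y(3, y) = -6*y**2 - 10*y - 4; vanishes at y ∈ {-1}. (3, -1): f_x = 27 ≠ 0.
  x = 4: f_y(4, y) = -6*y**2 - 10*y - 4; vanishes at y ∈ {-1}. (4, -1): f_x = 48 ≠ 0.
Only singular point on the grid: (0, -1).
Classify: substitute x = 0 + u, y = -1 + v and expand: f = u**3 - 2*v**3 + v**2.
No constant or linear terms (consistent with a singular point). Quadratic part: v**2. Cubic part: u**3 - 2*v**3.
The quadratic part v**2 is a perfect square, so there is a single (double) tangent line v = 0, i.e. y = -1. Restricting the cubic part to that line (v = 0) leaves u**3 ≠ 0, so f is not divisible by v and the branch is v² ≈ -u**3 to lowest order — this is a cusp.
Classification: cusp.


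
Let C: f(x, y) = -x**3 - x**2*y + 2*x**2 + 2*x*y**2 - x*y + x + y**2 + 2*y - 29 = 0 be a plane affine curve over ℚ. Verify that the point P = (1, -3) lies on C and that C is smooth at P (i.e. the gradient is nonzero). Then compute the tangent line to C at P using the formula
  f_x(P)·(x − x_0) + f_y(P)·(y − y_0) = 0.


Tangent line at P: 29*x - 18*y - 83 = 0.

Step 1: f(1, -3) = 0, so P lies on C.
Step 2: partial derivatives
  f_x(x, y) = -3*x**2 - 2*x*y + 4*x + 2*y**2 - y + 1, f_y(x, y) = -x**2 + 4*x*y - x + 2*y + 2.
  f_x(P) = 29, f_y(P) = -18 (gradient nonzero, so P is smooth).
Step 3: tangent line at P: 29·(x − 1) + -18·(y − -3) = 0.
Expanding: 29*x - 18*y - 83 = 0.
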